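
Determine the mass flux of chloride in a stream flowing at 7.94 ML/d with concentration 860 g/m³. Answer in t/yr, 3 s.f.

2490 t/yr

7.94 ML/d = 0.0919 m³/s.
Mass flux = Q·C = 0.0919 m³/s × 860 g/m³ = 79.03 g/s.
= 79.03 g/s × 31.56 = 2494 t/yr.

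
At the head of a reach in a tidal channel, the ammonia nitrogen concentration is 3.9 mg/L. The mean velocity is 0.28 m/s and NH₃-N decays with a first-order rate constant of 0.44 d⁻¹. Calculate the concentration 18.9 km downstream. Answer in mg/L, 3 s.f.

2.77 mg/L

Travel time t = 18.9 km / 0.28 m/s = 1.89e+04/0.28 = 6.75e+04 s = 0.7812 d.
First-order decay: C = 3.9·exp(−0.44·0.7812) = 3.9·0.7091 = 2.766 mg/L.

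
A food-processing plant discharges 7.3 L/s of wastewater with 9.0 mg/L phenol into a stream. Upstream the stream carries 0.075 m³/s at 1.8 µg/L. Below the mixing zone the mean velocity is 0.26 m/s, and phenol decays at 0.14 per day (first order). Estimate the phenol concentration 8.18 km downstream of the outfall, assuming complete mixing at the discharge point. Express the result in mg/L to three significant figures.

7.3 L/s = 0.0073 m³/s.
1.8 µg/L = 0.0018 mg/L.
After complete mixing, C₀ = (0.0073·9 + 0.075·0.0018) / 0.0823 = 0.7999 mg/L.
Travel time t = 8180 m / 0.26 m/s = 3.146e+04 s = 0.3641 d.
C = 0.7999·exp(−0.14·0.3641) = 0.7999·0.9503 = 0.7602 mg/L.

0.760 mg/L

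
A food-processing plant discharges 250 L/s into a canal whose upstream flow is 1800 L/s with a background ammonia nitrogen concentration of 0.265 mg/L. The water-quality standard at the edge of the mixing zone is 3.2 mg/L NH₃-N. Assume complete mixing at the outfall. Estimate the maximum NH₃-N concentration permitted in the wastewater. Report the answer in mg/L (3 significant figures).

24.3 mg/L

250 L/s = 0.25 m³/s.
1800 L/s = 1.8 m³/s.
Mass balance: 3.2·2.05 = 0.25·Cₑ + 1.8·0.265.
Cₑ = (6.56 − 0.477) / 0.25 = 24.33 mg/L.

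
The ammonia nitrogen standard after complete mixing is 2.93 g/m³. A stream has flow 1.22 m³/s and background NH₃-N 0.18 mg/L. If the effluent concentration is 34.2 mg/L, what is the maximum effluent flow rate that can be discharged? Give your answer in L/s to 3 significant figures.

Mass balance at complete mixing: C_std·(Q_w + Q_r) = Q_w·C_e + Q_r·C_b.
Rearranging, Q_w = Q_r·(C_std − C_b)/(C_e − C_std) = 1.22·(2.93 − 0.18) / (34.2 − 2.93) = 0.1073 m³/s.
= 107.3 L/s.

107 L/s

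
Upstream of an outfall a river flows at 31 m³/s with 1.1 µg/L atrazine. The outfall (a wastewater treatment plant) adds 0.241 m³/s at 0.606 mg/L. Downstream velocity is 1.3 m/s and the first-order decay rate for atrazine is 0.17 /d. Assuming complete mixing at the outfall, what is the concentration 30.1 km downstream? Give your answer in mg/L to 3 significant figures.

0.00551 mg/L

1.1 µg/L = 0.0011 mg/L.
After complete mixing, C₀ = (0.241·0.606 + 31·0.0011) / 31.24 = 0.005766 mg/L.
Travel time t = 3.01e+04 m / 1.3 m/s = 2.315e+04 s = 0.268 d.
C = 0.005766·exp(−0.17·0.268) = 0.005766·0.9555 = 0.00551 mg/L.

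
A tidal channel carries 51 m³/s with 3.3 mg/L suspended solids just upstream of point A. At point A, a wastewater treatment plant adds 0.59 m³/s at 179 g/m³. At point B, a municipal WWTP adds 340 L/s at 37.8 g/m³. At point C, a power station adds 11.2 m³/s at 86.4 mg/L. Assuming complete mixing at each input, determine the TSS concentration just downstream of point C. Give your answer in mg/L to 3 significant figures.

19.9 mg/L

After input A: C = (51·3.3 + 0.59·179) / 51.59 = 5.309 mg/L.
340 L/s = 0.34 m³/s.
After input B: C = (51.59·5.309 + 0.34·37.8) / 51.93 = 5.522 mg/L.
After input C: C = (51.93·5.522 + 11.2·86.4) / 63.13 = 19.87 mg/L.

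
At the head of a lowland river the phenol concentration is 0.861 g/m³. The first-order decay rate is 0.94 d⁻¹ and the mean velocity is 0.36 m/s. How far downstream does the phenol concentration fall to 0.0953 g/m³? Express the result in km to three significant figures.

72.8 km

From C = C₀·e^(−kt), t = ln(C₀/C)/k = ln(0.861/0.0953)/0.94 = 2.201/0.94 = 2.342 d.
Distance = v·t = 0.36 m/s × 2.023e+05 s = 7.283e+04 m = 72.83 km.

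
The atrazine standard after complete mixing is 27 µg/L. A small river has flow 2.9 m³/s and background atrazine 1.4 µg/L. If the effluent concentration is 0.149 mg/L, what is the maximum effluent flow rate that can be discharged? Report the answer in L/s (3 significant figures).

1.4 µg/L = 0.0014 mg/L.
27 µg/L = 0.027 mg/L.
Mass balance at complete mixing: C_std·(Q_w + Q_r) = Q_w·C_e + Q_r·C_b.
Rearranging, Q_w = Q_r·(C_std − C_b)/(C_e − C_std) = 2.9·(0.027 − 0.0014) / (0.149 − 0.027) = 0.6085 m³/s.
= 608.5 L/s.

609 L/s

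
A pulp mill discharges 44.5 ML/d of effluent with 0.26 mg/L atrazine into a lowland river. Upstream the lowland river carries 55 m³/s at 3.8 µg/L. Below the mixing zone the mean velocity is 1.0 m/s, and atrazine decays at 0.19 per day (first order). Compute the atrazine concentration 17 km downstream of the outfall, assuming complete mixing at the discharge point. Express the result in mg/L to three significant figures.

0.00595 mg/L

44.5 ML/d = 0.515 m³/s.
3.8 µg/L = 0.0038 mg/L.
After complete mixing, C₀ = (0.515·0.26 + 55·0.0038) / 55.52 = 0.006177 mg/L.
Travel time t = 1.7e+04 m / 1.0 m/s = 1.7e+04 s = 0.1968 d.
C = 0.006177·exp(−0.19·0.1968) = 0.006177·0.9633 = 0.00595 mg/L.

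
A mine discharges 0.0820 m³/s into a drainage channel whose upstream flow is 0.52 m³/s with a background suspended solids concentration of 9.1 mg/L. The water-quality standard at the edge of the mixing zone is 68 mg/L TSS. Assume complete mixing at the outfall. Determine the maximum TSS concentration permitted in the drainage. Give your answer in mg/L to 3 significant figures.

442 mg/L

Mass balance: 68·0.602 = 0.082·Cₑ + 0.52·9.1.
Cₑ = (40.94 − 4.732) / 0.082 = 441.5 mg/L.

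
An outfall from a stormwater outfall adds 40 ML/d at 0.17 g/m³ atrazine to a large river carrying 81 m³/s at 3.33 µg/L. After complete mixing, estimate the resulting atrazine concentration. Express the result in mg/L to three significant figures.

40 ML/d = 0.463 m³/s.
3.33 µg/L = 0.00333 mg/L.
By mass balance at complete mixing, C = (0.463·0.17 + 81·0.00333) / (0.463 + 81) = 0.3484/81.46 = 0.004277 mg/L.

0.00428 mg/L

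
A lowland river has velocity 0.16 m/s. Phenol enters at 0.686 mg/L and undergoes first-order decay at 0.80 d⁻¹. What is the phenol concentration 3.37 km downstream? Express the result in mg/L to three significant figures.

0.564 mg/L

Travel time t = 3.37 km / 0.16 m/s = 3370/0.16 = 2.106e+04 s = 0.2438 d.
First-order decay: C = 0.686·exp(−0.80·0.2438) = 0.686·0.8228 = 0.5645 mg/L.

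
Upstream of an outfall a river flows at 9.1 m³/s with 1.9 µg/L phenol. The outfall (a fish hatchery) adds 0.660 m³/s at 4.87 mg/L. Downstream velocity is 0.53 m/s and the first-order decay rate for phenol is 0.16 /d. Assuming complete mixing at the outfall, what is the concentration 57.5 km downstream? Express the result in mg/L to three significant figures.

1.9 µg/L = 0.0019 mg/L.
After complete mixing, C₀ = (0.66·4.87 + 9.1·0.0019) / 9.76 = 0.3311 mg/L.
Travel time t = 5.75e+04 m / 0.53 m/s = 1.085e+05 s = 1.256 d.
C = 0.3311·exp(−0.16·1.256) = 0.3311·0.818 = 0.2708 mg/L.

0.271 mg/L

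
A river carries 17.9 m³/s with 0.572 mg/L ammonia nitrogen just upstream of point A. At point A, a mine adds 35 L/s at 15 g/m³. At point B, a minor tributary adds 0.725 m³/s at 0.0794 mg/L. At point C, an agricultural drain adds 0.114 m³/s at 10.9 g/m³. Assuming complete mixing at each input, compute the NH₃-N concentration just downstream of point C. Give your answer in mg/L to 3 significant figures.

0.643 mg/L

35 L/s = 0.035 m³/s.
After input A: C = (17.9·0.572 + 0.035·15) / 17.93 = 0.6002 mg/L.
After input B: C = (17.93·0.6002 + 0.725·0.0794) / 18.66 = 0.5799 mg/L.
After input C: C = (18.66·0.5799 + 0.114·10.9) / 18.77 = 0.6426 mg/L.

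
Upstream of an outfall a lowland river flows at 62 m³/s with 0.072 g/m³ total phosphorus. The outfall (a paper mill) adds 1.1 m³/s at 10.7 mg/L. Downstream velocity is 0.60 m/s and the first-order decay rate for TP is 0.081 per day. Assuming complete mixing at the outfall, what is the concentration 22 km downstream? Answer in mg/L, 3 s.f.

After complete mixing, C₀ = (1.1·10.7 + 62·0.072) / 63.1 = 0.2573 mg/L.
Travel time t = 2.2e+04 m / 0.60 m/s = 3.667e+04 s = 0.4244 d.
C = 0.2573·exp(−0.081·0.4244) = 0.2573·0.9662 = 0.2486 mg/L.

0.249 mg/L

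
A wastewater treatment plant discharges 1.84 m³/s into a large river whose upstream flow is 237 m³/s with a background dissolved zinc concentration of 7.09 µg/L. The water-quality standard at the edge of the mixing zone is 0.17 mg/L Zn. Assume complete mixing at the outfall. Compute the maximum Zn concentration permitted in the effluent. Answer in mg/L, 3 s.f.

7.09 µg/L = 0.00709 mg/L.
Mass balance: 0.17·238.8 = 1.84·Cₑ + 237·0.00709.
Cₑ = (40.6 − 1.68) / 1.84 = 21.15 mg/L.

21.2 mg/L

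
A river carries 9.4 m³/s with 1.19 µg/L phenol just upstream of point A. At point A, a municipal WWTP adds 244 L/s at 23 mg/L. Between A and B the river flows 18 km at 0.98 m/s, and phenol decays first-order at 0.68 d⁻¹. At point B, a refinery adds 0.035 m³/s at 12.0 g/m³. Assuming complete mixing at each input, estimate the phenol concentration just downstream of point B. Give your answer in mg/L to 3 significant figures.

1.19 µg/L = 0.00119 mg/L.
244 L/s = 0.244 m³/s.
After input A: C = (9.4·0.00119 + 0.244·23) / 9.644 = 0.5831 mg/L.
Over the 18 km reach to input B (t = 1.837e+04 s = 0.2126 d), decay gives C = 0.5831·exp(−0.68·0.2126) = 0.5046 mg/L.
After input B: C = (9.644·0.5046 + 0.035·12) / 9.679 = 0.5462 mg/L.

0.546 mg/L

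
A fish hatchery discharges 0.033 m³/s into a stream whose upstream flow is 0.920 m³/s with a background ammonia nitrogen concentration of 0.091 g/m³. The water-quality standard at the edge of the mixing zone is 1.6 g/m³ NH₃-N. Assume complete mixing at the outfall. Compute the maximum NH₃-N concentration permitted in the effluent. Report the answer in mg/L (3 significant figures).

43.7 mg/L

Mass balance: 1.6·0.953 = 0.033·Cₑ + 0.92·0.091.
Cₑ = (1.525 − 0.08372) / 0.033 = 43.67 mg/L.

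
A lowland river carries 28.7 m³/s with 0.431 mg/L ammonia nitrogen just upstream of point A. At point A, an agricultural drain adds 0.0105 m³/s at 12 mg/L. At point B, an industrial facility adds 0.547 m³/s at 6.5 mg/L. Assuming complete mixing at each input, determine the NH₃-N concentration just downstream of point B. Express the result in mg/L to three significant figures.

After input A: C = (28.7·0.431 + 0.0105·12) / 28.71 = 0.4352 mg/L.
After input B: C = (28.71·0.4352 + 0.547·6.5) / 29.26 = 0.5486 mg/L.

0.549 mg/L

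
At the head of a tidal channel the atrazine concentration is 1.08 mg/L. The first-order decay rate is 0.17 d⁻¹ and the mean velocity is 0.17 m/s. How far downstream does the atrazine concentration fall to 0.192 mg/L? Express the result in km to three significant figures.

From C = C₀·e^(−kt), t = ln(C₀/C)/k = ln(1.08/0.192)/0.17 = 1.727/0.17 = 10.16 d.
Distance = v·t = 0.17 m/s × 8.778e+05 s = 1.492e+05 m = 149.2 km.

149 km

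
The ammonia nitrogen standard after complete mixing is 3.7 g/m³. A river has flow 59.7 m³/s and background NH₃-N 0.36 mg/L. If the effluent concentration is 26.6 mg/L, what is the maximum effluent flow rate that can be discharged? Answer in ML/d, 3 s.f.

752 ML/d

Mass balance at complete mixing: C_std·(Q_w + Q_r) = Q_w·C_e + Q_r·C_b.
Rearranging, Q_w = Q_r·(C_std − C_b)/(C_e − C_std) = 59.7·(3.7 − 0.36) / (26.6 − 3.7) = 8.707 m³/s.
= 752.3 ML/d.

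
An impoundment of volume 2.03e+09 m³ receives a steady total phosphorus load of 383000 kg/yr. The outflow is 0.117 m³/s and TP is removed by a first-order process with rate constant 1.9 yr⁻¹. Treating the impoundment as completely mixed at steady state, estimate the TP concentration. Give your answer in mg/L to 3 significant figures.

Outflow Q = 0.117 m³/s × 3.156e+07 s/yr = 3.692e+06 m³/yr.
Steady-state CSTR mass balance: W = Q·C + k·V·C, so C = W/(Q + kV).
Q + kV = 3.692e+06 + 1.9·2.03e+09 = 3.861e+09 m³/yr.
C = 383000/3.861e+09 = 9.921e-05 kg/m³ = 0.09921 mg/L.

0.0992 mg/L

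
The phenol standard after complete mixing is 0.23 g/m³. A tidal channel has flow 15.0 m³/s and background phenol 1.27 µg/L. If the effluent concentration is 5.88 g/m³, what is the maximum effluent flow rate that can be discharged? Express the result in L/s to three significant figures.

1.27 µg/L = 0.00127 mg/L.
Mass balance at complete mixing: C_std·(Q_w + Q_r) = Q_w·C_e + Q_r·C_b.
Rearranging, Q_w = Q_r·(C_std − C_b)/(C_e − C_std) = 15.0·(0.23 − 0.00127) / (5.88 − 0.23) = 0.6072 m³/s.
= 607.2 L/s.

607 L/s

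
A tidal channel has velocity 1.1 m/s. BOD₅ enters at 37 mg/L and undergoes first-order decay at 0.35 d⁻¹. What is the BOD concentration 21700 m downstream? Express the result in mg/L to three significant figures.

34.2 mg/L

Travel time t = 21700 m / 1.1 m/s = 2.17e+04/1.1 = 1.973e+04 s = 0.2283 d.
First-order decay: C = 37·exp(−0.35·0.2283) = 37·0.9232 = 34.16 mg/L.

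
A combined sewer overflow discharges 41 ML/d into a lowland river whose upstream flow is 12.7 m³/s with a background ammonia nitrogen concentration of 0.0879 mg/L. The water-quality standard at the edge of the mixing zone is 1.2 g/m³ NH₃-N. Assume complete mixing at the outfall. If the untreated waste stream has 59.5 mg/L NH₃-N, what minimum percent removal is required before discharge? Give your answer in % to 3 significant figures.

41 ML/d = 0.4745 m³/s.
Mass balance: 1.2·13.17 = 0.4745·Cₑ + 12.7·0.0879.
Cₑ = (15.81 − 1.116) / 0.4745 = 30.96 mg/L.
Required removal = 1 − 30.96/59.5 = 47.96 %.

48.0 %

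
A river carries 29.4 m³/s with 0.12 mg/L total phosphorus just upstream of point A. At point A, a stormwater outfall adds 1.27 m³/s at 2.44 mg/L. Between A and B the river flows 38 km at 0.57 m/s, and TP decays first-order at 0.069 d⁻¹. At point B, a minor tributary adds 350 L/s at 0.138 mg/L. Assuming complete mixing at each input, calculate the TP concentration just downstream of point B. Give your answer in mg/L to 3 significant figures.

0.204 mg/L

After input A: C = (29.4·0.12 + 1.27·2.44) / 30.67 = 0.2161 mg/L.
Over the 38 km reach to input B (t = 6.667e+04 s = 0.7716 d), decay gives C = 0.2161·exp(−0.069·0.7716) = 0.2049 mg/L.
350 L/s = 0.35 m³/s.
After input B: C = (30.67·0.2049 + 0.35·0.138) / 31.02 = 0.2041 mg/L.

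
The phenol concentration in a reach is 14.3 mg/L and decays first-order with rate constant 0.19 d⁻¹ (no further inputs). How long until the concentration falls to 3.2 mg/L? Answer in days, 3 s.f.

7.88 d

t = ln(C₀/C)/k = ln(14.3/3.2)/0.19 = 1.497/0.19 = 7.88 d.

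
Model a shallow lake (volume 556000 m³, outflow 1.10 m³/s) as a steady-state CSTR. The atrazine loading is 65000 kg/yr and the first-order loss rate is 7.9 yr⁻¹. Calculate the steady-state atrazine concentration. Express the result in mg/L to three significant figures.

1.66 mg/L

Outflow Q = 1.10 m³/s × 3.156e+07 s/yr = 3.471e+07 m³/yr.
Steady-state CSTR mass balance: W = Q·C + k·V·C, so C = W/(Q + kV).
Q + kV = 3.471e+07 + 7.9·556000 = 3.911e+07 m³/yr.
C = 65000/3.911e+07 = 0.001662 kg/m³ = 1.662 mg/L.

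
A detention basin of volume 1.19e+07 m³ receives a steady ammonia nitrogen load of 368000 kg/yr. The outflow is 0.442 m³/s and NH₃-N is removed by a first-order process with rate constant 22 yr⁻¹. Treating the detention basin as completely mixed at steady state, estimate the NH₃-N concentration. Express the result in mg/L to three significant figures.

Outflow Q = 0.442 m³/s × 3.156e+07 s/yr = 1.395e+07 m³/yr.
Steady-state CSTR mass balance: W = Q·C + k·V·C, so C = W/(Q + kV).
Q + kV = 1.395e+07 + 22·1.19e+07 = 2.757e+08 m³/yr.
C = 368000/2.757e+08 = 0.001335 kg/m³ = 1.335 mg/L.

1.33 mg/L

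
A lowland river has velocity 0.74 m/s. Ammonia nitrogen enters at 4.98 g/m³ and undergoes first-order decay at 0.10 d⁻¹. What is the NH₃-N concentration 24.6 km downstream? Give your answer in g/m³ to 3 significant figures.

Travel time t = 24.6 km / 0.74 m/s = 2.46e+04/0.74 = 3.324e+04 s = 0.3848 d.
First-order decay: C = 4.98·exp(−0.10·0.3848) = 4.98·0.9623 = 4.792 g/m³.

4.79 g/m³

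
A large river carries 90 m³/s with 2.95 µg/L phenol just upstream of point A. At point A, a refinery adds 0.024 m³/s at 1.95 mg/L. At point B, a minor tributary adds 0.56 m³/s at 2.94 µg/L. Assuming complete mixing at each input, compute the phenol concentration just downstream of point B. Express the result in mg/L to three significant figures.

2.95 µg/L = 0.00295 mg/L.
After input A: C = (90·0.00295 + 0.024·1.95) / 90.02 = 0.003469 mg/L.
2.94 µg/L = 0.00294 mg/L.
After input B: C = (90.02·0.003469 + 0.56·0.00294) / 90.58 = 0.003466 mg/L.

0.00347 mg/L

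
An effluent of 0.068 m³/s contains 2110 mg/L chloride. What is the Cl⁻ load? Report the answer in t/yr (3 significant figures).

Mass flux = Q·C = 0.068 m³/s × 2110 g/m³ = 143.5 g/s.
= 143.5 g/s × 31.56 = 4528 t/yr.

4530 t/yr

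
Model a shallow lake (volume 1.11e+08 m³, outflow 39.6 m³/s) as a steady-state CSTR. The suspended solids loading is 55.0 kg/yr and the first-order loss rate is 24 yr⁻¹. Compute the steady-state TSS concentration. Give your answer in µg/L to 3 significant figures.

0.0141 µg/L

Outflow Q = 39.6 m³/s × 3.156e+07 s/yr = 1.25e+09 m³/yr.
Steady-state CSTR mass balance: W = Q·C + k·V·C, so C = W/(Q + kV).
Q + kV = 1.25e+09 + 24·1.11e+08 = 3.914e+09 m³/yr.
C = 55.0/3.914e+09 = 1.405e-08 kg/m³ = 1.405e-05 mg/L = 0.01405 µg/L.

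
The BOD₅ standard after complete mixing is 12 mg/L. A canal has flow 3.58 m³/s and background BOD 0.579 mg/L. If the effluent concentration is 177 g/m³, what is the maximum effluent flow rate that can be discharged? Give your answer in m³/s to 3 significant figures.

0.248 m³/s

Mass balance at complete mixing: C_std·(Q_w + Q_r) = Q_w·C_e + Q_r·C_b.
Rearranging, Q_w = Q_r·(C_std − C_b)/(C_e − C_std) = 3.58·(12 − 0.579) / (177 − 12) = 0.2478 m³/s.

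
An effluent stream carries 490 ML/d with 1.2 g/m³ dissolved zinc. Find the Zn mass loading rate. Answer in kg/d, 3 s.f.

490 ML/d = 5.671 m³/s.
Mass flux = Q·C = 5.671 m³/s × 1.2 g/m³ = 6.806 g/s.
= 6.806 g/s × 86.4 = 588 kg/d.

588 kg/d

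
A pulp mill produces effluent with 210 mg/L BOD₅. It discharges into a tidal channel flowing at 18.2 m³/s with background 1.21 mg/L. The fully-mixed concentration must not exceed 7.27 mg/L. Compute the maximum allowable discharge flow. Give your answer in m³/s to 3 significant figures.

Mass balance at complete mixing: C_std·(Q_w + Q_r) = Q_w·C_e + Q_r·C_b.
Rearranging, Q_w = Q_r·(C_std − C_b)/(C_e − C_std) = 18.2·(7.27 − 1.21) / (210 − 7.27) = 0.544 m³/s.

0.544 m³/s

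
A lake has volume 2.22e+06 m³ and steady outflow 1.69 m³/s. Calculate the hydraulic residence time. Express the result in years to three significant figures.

0.0416 yr

Q = 1.69 m³/s × 3.156e+07 s/yr = 5.333e+07 m³/yr.
Hydraulic residence time τ = V/Q = 2.22e+06/5.333e+07 = 0.04163 yr.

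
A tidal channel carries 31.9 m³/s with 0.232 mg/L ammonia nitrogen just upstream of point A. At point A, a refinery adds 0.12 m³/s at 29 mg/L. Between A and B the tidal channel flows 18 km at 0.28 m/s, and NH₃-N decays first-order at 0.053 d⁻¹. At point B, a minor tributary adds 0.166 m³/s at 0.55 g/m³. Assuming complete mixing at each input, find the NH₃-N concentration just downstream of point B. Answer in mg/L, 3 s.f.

After input A: C = (31.9·0.232 + 0.12·29) / 32.02 = 0.3398 mg/L.
Over the 18 km reach to input B (t = 6.429e+04 s = 0.744 d), decay gives C = 0.3398·exp(−0.053·0.744) = 0.3267 mg/L.
After input B: C = (32.02·0.3267 + 0.166·0.55) / 32.19 = 0.3278 mg/L.

0.328 mg/L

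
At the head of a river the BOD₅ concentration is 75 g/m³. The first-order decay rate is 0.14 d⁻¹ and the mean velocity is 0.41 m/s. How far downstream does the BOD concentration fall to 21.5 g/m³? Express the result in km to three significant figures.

316 km

From C = C₀·e^(−kt), t = ln(C₀/C)/k = ln(75/21.5)/0.14 = 1.249/0.14 = 8.925 d.
Distance = v·t = 0.41 m/s × 7.711e+05 s = 3.161e+05 m = 316.1 km.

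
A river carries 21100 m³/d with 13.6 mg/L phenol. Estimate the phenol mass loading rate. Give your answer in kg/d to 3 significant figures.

21100 m³/d = 0.2442 m³/s.
Mass flux = Q·C = 0.2442 m³/s × 13.6 g/m³ = 3.321 g/s.
= 3.321 g/s × 86.4 = 287 kg/d.

287 kg/d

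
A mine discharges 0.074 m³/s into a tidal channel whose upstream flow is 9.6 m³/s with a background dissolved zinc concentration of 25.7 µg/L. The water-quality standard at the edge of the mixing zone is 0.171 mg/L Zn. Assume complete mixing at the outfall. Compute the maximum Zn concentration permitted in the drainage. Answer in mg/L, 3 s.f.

25.7 µg/L = 0.0257 mg/L.
Mass balance: 0.171·9.674 = 0.074·Cₑ + 9.6·0.0257.
Cₑ = (1.654 − 0.2467) / 0.074 = 19.02 mg/L.

19.0 mg/L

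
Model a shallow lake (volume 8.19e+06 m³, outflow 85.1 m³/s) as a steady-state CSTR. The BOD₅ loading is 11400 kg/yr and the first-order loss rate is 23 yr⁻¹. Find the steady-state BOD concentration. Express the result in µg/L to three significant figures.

Outflow Q = 85.1 m³/s × 3.156e+07 s/yr = 2.686e+09 m³/yr.
Steady-state CSTR mass balance: W = Q·C + k·V·C, so C = W/(Q + kV).
Q + kV = 2.686e+09 + 23·8.19e+06 = 2.874e+09 m³/yr.
C = 11400/2.874e+09 = 3.967e-06 kg/m³ = 0.003967 mg/L = 3.967 µg/L.

3.97 µg/L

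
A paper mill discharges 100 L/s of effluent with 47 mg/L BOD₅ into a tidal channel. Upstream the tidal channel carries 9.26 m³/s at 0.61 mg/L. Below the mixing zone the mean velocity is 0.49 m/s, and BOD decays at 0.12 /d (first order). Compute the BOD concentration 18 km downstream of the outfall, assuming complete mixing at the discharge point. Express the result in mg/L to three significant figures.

1.05 mg/L

100 L/s = 0.1 m³/s.
After complete mixing, C₀ = (0.1·47 + 9.26·0.61) / 9.36 = 1.106 mg/L.
Travel time t = 1.8e+04 m / 0.49 m/s = 3.673e+04 s = 0.4252 d.
C = 1.106·exp(−0.12·0.4252) = 1.106·0.9503 = 1.051 mg/L.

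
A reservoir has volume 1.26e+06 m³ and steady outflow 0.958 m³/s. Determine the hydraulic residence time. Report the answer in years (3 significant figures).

0.0417 yr

Q = 0.958 m³/s × 3.156e+07 s/yr = 3.023e+07 m³/yr.
Hydraulic residence time τ = V/Q = 1.26e+06/3.023e+07 = 0.04168 yr.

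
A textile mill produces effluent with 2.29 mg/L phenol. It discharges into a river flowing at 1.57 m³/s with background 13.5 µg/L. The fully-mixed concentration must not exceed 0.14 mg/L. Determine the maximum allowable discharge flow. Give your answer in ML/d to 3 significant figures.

13.5 µg/L = 0.0135 mg/L.
Mass balance at complete mixing: C_std·(Q_w + Q_r) = Q_w·C_e + Q_r·C_b.
Rearranging, Q_w = Q_r·(C_std − C_b)/(C_e − C_std) = 1.57·(0.14 − 0.0135) / (2.29 − 0.14) = 0.09237 m³/s.
= 7.981 ML/d.

7.98 ML/d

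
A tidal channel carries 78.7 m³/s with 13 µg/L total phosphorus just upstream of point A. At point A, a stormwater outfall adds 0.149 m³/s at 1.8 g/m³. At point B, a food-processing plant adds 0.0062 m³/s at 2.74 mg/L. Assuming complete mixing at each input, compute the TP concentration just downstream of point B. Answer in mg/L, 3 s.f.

13 µg/L = 0.013 mg/L.
After input A: C = (78.7·0.013 + 0.149·1.8) / 78.85 = 0.01638 mg/L.
After input B: C = (78.85·0.01638 + 0.0062·2.74) / 78.86 = 0.01659 mg/L.

0.0166 mg/L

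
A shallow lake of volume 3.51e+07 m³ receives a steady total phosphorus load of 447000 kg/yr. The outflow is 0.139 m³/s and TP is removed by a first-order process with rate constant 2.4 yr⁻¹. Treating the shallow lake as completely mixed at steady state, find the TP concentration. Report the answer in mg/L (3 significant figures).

Outflow Q = 0.139 m³/s × 3.156e+07 s/yr = 4.387e+06 m³/yr.
Steady-state CSTR mass balance: W = Q·C + k·V·C, so C = W/(Q + kV).
Q + kV = 4.387e+06 + 2.4·3.51e+07 = 8.863e+07 m³/yr.
C = 447000/8.863e+07 = 0.005044 kg/m³ = 5.044 mg/L.

5.04 mg/L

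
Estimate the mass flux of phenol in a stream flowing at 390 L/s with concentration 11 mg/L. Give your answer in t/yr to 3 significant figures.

135 t/yr

390 L/s = 0.39 m³/s.
Mass flux = Q·C = 0.39 m³/s × 11 g/m³ = 4.29 g/s.
= 4.29 g/s × 31.56 = 135.4 t/yr.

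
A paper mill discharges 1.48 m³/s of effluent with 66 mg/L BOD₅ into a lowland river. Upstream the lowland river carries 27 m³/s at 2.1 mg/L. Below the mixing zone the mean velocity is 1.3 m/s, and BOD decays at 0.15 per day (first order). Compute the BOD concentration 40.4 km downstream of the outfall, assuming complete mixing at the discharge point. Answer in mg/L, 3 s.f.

5.14 mg/L

After complete mixing, C₀ = (1.48·66 + 27·2.1) / 28.48 = 5.421 mg/L.
Travel time t = 4.04e+04 m / 1.3 m/s = 3.108e+04 s = 0.3597 d.
C = 5.421·exp(−0.15·0.3597) = 5.421·0.9475 = 5.136 mg/L.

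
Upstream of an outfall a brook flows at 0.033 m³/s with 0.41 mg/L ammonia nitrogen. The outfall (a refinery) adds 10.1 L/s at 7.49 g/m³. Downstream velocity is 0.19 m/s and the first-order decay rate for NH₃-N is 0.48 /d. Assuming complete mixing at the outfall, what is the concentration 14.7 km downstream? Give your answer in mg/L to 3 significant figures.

10.1 L/s = 0.0101 m³/s.
After complete mixing, C₀ = (0.0101·7.49 + 0.033·0.41) / 0.0431 = 2.069 mg/L.
Travel time t = 1.47e+04 m / 0.19 m/s = 7.737e+04 s = 0.8955 d.
C = 2.069·exp(−0.48·0.8955) = 2.069·0.6506 = 1.346 mg/L.

1.35 mg/L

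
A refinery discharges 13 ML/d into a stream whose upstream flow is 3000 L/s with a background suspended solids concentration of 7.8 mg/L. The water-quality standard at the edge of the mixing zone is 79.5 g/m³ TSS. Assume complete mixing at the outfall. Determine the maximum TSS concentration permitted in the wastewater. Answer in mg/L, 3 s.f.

13 ML/d = 0.1505 m³/s.
3000 L/s = 3 m³/s.
Mass balance: 79.5·3.15 = 0.1505·Cₑ + 3·7.8.
Cₑ = (250.5 − 23.4) / 0.1505 = 1509 mg/L.

1510 mg/L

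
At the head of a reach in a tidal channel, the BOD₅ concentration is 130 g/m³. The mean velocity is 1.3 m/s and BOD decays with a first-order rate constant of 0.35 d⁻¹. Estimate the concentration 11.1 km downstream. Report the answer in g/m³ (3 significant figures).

Travel time t = 11.1 km / 1.3 m/s = 1.11e+04/1.3 = 8538 s = 0.09882 d.
First-order decay: C = 130·exp(−0.35·0.09882) = 130·0.966 = 125.6 g/m³.

126 g/m³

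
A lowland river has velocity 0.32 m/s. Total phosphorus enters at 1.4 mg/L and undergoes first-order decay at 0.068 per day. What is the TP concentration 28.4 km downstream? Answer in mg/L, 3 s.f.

Travel time t = 28.4 km / 0.32 m/s = 2.84e+04/0.32 = 8.875e+04 s = 1.027 d.
First-order decay: C = 1.4·exp(−0.068·1.027) = 1.4·0.9325 = 1.306 mg/L.

1.31 mg/L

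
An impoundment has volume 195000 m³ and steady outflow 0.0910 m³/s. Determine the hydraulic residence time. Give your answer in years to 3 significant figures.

0.0679 yr

Q = 0.0910 m³/s × 3.156e+07 s/yr = 2.872e+06 m³/yr.
Hydraulic residence time τ = V/Q = 195000/2.872e+06 = 0.0679 yr.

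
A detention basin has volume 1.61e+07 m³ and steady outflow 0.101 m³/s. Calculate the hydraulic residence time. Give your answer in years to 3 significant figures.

Q = 0.101 m³/s × 3.156e+07 s/yr = 3.187e+06 m³/yr.
Hydraulic residence time τ = V/Q = 1.61e+07/3.187e+06 = 5.051 yr.

5.05 yr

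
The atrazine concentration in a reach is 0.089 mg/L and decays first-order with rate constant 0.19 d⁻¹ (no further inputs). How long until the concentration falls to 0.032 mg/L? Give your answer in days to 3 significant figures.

t = ln(C₀/C)/k = ln(0.089/0.032)/0.19 = 1.023/0.19 = 5.384 d.

5.38 d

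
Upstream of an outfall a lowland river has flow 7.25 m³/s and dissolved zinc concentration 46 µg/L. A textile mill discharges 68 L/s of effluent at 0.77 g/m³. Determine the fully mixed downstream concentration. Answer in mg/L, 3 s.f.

68 L/s = 0.068 m³/s.
46 µg/L = 0.046 mg/L.
Conservation of mass across the mixing zone: C = (0.068·0.77 + 7.25·0.046) / (0.068 + 7.25) = 0.3859/7.318 = 0.05273 mg/L.

0.0527 mg/L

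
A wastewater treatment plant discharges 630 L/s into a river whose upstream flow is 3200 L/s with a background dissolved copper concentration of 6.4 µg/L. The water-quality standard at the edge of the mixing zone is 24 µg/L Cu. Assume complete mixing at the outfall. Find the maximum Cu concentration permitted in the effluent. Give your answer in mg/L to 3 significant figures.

0.113 mg/L

630 L/s = 0.63 m³/s.
3200 L/s = 3.2 m³/s.
6.4 µg/L = 0.0064 mg/L.
24 µg/L = 0.024 mg/L.
Mass balance: 0.024·3.83 = 0.63·Cₑ + 3.2·0.0064.
Cₑ = (0.09192 − 0.02048) / 0.63 = 0.1134 mg/L.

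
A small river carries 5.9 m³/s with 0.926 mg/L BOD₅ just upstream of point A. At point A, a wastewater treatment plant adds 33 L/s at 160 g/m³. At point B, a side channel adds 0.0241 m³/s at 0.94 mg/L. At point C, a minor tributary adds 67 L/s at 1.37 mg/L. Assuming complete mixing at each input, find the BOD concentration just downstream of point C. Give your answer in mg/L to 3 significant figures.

1.80 mg/L

33 L/s = 0.033 m³/s.
After input A: C = (5.9·0.926 + 0.033·160) / 5.933 = 1.811 mg/L.
After input B: C = (5.933·1.811 + 0.0241·0.94) / 5.957 = 1.807 mg/L.
67 L/s = 0.067 m³/s.
After input C: C = (5.957·1.807 + 0.067·1.37) / 6.024 = 1.802 mg/L.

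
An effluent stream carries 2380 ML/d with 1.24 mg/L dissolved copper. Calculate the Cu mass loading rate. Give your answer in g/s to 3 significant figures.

34.2 g/s

2380 ML/d = 27.55 m³/s.
Mass flux = Q·C = 27.55 m³/s × 1.24 g/m³ = 34.16 g/s.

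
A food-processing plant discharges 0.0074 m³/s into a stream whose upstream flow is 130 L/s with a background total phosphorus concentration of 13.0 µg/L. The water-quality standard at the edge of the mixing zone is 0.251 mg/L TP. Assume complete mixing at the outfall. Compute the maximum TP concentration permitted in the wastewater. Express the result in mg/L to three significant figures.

4.43 mg/L

130 L/s = 0.13 m³/s.
13.0 µg/L = 0.013 mg/L.
Mass balance: 0.251·0.1374 = 0.0074·Cₑ + 0.13·0.013.
Cₑ = (0.03449 − 0.00169) / 0.0074 = 4.432 mg/L.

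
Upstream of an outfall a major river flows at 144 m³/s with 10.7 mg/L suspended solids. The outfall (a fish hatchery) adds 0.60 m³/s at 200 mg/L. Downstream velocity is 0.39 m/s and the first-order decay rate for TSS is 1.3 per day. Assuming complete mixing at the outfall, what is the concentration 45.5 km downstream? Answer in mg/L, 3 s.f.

After complete mixing, C₀ = (0.6·200 + 144·10.7) / 144.6 = 11.49 mg/L.
Travel time t = 4.55e+04 m / 0.39 m/s = 1.167e+05 s = 1.35 d.
C = 11.49·exp(−1.3·1.35) = 11.49·0.1728 = 1.985 mg/L.

1.99 mg/L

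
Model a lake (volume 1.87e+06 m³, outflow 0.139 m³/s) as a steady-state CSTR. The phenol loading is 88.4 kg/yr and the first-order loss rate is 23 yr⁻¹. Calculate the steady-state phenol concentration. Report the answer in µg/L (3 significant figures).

1.87 µg/L

Outflow Q = 0.139 m³/s × 3.156e+07 s/yr = 4.387e+06 m³/yr.
Steady-state CSTR mass balance: W = Q·C + k·V·C, so C = W/(Q + kV).
Q + kV = 4.387e+06 + 23·1.87e+06 = 4.74e+07 m³/yr.
C = 88.4/4.74e+07 = 1.865e-06 kg/m³ = 0.001865 mg/L = 1.865 µg/L.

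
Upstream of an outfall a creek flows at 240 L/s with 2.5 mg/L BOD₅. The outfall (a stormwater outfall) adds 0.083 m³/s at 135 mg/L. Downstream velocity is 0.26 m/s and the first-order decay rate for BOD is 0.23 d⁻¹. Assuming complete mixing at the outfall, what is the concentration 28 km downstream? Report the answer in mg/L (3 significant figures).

240 L/s = 0.24 m³/s.
After complete mixing, C₀ = (0.083·135 + 0.24·2.5) / 0.323 = 36.55 mg/L.
Travel time t = 2.8e+04 m / 0.26 m/s = 1.077e+05 s = 1.246 d.
C = 36.55·exp(−0.23·1.246) = 36.55·0.7508 = 27.44 mg/L.

27.4 mg/L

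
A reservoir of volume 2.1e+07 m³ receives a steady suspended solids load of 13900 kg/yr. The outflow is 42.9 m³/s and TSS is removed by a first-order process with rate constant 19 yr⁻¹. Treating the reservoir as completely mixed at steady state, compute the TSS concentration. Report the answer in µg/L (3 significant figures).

Outflow Q = 42.9 m³/s × 3.156e+07 s/yr = 1.354e+09 m³/yr.
Steady-state CSTR mass balance: W = Q·C + k·V·C, so C = W/(Q + kV).
Q + kV = 1.354e+09 + 19·2.1e+07 = 1.753e+09 m³/yr.
C = 13900/1.753e+09 = 7.93e-06 kg/m³ = 0.00793 mg/L = 7.93 µg/L.

7.93 µg/L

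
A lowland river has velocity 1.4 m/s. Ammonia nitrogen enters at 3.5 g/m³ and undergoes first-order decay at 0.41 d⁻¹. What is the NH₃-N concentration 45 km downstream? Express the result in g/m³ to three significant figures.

3.00 g/m³

Travel time t = 45 km / 1.4 m/s = 4.5e+04/1.4 = 3.214e+04 s = 0.372 d.
First-order decay: C = 3.5·exp(−0.41·0.372) = 3.5·0.8585 = 3.005 g/m³.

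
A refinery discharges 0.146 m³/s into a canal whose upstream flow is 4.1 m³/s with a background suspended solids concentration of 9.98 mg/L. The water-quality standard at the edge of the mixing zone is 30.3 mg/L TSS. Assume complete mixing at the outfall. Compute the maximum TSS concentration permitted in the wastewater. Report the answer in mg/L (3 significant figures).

601 mg/L

Mass balance: 30.3·4.246 = 0.146·Cₑ + 4.1·9.98.
Cₑ = (128.7 − 40.92) / 0.146 = 600.9 mg/L.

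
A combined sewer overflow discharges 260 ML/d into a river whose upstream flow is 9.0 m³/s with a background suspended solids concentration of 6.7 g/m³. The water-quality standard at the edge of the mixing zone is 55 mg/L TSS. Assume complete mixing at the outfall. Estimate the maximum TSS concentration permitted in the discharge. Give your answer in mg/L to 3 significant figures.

260 ML/d = 3.009 m³/s.
Mass balance: 55·12.01 = 3.009·Cₑ + 9·6.7.
Cₑ = (660.5 − 60.3) / 3.009 = 199.5 mg/L.

199 mg/L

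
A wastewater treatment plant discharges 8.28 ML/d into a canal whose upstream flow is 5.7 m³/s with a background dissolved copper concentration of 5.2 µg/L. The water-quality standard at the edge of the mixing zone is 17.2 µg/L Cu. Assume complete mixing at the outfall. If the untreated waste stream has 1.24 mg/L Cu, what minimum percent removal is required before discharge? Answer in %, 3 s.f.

41.1 %

8.28 ML/d = 0.09583 m³/s.
5.2 µg/L = 0.0052 mg/L.
17.2 µg/L = 0.0172 mg/L.
Mass balance: 0.0172·5.796 = 0.09583·Cₑ + 5.7·0.0052.
Cₑ = (0.09969 − 0.02964) / 0.09583 = 0.7309 mg/L.
Required removal = 1 − 0.7309/1.24 = 41.05 %.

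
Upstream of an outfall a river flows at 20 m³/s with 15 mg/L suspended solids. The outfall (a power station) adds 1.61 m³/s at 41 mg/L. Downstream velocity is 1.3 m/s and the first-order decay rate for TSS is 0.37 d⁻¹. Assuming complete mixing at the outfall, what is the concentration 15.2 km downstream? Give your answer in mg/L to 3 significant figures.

After complete mixing, C₀ = (1.61·41 + 20·15) / 21.61 = 16.94 mg/L.
Travel time t = 1.52e+04 m / 1.3 m/s = 1.169e+04 s = 0.1353 d.
C = 16.94·exp(−0.37·0.1353) = 16.94·0.9512 = 16.11 mg/L.

16.1 mg/L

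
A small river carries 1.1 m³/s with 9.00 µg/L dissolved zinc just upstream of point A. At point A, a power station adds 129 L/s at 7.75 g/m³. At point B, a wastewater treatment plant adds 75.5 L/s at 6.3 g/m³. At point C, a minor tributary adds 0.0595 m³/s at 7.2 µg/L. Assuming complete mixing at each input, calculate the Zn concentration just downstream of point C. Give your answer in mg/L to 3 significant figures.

9.00 µg/L = 0.009 mg/L.
129 L/s = 0.129 m³/s.
After input A: C = (1.1·0.009 + 0.129·7.75) / 1.229 = 0.8215 mg/L.
75.5 L/s = 0.0755 m³/s.
After input B: C = (1.229·0.8215 + 0.0755·6.3) / 1.304 = 1.139 mg/L.
7.2 µg/L = 0.0072 mg/L.
After input C: C = (1.304·1.139 + 0.0595·0.0072) / 1.364 = 1.089 mg/L.

1.09 mg/L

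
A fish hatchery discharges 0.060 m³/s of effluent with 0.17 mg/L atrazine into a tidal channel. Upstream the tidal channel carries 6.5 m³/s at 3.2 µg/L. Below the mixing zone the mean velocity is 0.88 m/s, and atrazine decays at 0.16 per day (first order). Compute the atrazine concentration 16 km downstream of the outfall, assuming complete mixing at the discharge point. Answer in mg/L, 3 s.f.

0.00457 mg/L

3.2 µg/L = 0.0032 mg/L.
After complete mixing, C₀ = (0.06·0.17 + 6.5·0.0032) / 6.56 = 0.004726 mg/L.
Travel time t = 1.6e+04 m / 0.88 m/s = 1.818e+04 s = 0.2104 d.
C = 0.004726·exp(−0.16·0.2104) = 0.004726·0.9669 = 0.004569 mg/L.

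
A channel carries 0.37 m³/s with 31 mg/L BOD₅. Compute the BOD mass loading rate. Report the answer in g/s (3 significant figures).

11.5 g/s

Mass flux = Q·C = 0.37 m³/s × 31 g/m³ = 11.47 g/s.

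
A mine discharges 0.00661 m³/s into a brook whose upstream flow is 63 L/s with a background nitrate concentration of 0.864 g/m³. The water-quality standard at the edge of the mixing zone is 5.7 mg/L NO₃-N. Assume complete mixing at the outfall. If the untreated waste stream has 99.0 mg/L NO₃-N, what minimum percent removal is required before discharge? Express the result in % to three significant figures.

47.7 %

63 L/s = 0.063 m³/s.
Mass balance: 5.7·0.06961 = 0.00661·Cₑ + 0.063·0.864.
Cₑ = (0.3968 − 0.05443) / 0.00661 = 51.79 mg/L.
Required removal = 1 − 51.79/99.0 = 47.68 %.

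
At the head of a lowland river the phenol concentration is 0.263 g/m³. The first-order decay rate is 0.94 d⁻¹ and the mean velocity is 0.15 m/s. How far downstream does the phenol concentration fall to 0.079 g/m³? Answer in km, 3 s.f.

From C = C₀·e^(−kt), t = ln(C₀/C)/k = ln(0.263/0.079)/0.94 = 1.203/0.94 = 1.279 d.
Distance = v·t = 0.15 m/s × 1.105e+05 s = 1.658e+04 m = 16.58 km.

16.6 km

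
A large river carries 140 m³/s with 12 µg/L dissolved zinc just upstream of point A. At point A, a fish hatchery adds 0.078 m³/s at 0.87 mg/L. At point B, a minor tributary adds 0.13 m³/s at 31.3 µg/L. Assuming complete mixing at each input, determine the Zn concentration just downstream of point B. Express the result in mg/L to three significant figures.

0.0125 mg/L

12 µg/L = 0.012 mg/L.
After input A: C = (140·0.012 + 0.078·0.87) / 140.1 = 0.01248 mg/L.
31.3 µg/L = 0.0313 mg/L.
After input B: C = (140.1·0.01248 + 0.13·0.0313) / 140.2 = 0.0125 mg/L.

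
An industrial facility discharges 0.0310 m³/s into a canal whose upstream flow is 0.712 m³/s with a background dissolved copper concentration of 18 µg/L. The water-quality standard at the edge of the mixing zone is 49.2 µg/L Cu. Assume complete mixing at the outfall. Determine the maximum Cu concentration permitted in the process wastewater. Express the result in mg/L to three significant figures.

0.766 mg/L

18 µg/L = 0.018 mg/L.
49.2 µg/L = 0.0492 mg/L.
Mass balance: 0.0492·0.743 = 0.031·Cₑ + 0.712·0.018.
Cₑ = (0.03656 − 0.01282) / 0.031 = 0.7658 mg/L.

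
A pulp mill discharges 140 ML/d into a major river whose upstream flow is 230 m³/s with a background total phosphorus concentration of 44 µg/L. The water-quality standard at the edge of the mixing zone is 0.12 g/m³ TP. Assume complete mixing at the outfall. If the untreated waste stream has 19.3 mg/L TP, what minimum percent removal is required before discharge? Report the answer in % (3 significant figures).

43.5 %

140 ML/d = 1.62 m³/s.
44 µg/L = 0.044 mg/L.
Mass balance: 0.12·231.6 = 1.62·Cₑ + 230·0.044.
Cₑ = (27.79 − 10.12) / 1.62 = 10.91 mg/L.
Required removal = 1 − 10.91/19.3 = 43.48 %.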